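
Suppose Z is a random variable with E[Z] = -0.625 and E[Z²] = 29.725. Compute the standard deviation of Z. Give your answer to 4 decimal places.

5.4161

Var(Z) = 29.725 − (-0.625)² = 29.334375
SD(Z) = √29.334375 ≈ 5.4161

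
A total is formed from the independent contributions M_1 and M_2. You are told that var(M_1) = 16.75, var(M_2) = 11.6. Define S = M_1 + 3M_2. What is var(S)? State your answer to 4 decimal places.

By independence, var(S) = (1)²var(M_1) + (3)²var(M_2)
= (1)²·16.75 + (3)²·11.6 = 121.15

121.1500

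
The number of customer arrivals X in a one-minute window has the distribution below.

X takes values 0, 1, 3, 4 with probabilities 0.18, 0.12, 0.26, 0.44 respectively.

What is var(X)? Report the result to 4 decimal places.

E[X] = (0)(0.18) + (1)(0.12) + (3)(0.26) + (4)(0.44) = 2.66
E[X²] = (0)²(0.18) + (1)²(0.12) + (3)²(0.26) + (4)²(0.44) = 9.5
var(X) = E[X²] − (E[X])² = 9.5 − (2.66)² = 2.4244

2.4244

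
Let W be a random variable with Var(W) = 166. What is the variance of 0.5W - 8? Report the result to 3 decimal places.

41.500

Var(0.5W - 8) = (0.5)²·Var(W) = 0.25·166 = 41.5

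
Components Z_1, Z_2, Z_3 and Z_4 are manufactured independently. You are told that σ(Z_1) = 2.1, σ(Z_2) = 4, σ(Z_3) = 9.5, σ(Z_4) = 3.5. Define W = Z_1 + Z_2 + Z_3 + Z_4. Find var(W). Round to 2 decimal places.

122.91

var(Z_1) = 4.41, var(Z_2) = 16, var(Z_3) = 90.25, var(Z_4) = 12.25
By independence, var(W) = (1)²var(Z_1) + (1)²var(Z_2) + (1)²var(Z_3) + (1)²var(Z_4)
= (1)²·4.41 + (1)²·16 + (1)²·90.25 + (1)²·12.25 = 122.91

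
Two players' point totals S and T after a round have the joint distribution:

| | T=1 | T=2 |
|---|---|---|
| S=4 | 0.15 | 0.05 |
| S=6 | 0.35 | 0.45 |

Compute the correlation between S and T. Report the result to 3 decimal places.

E[S] = 5.6,  E[T] = 1.5
E[ST] = 8.5
cov(S,T) = E[ST] − E[S]E[T] = 8.5 − (5.6)(1.5) = 0.1
V(S) = 0.64,  V(T) = 0.25
ρ = 0.1 / √(0.64·0.25) ≈ 0.250

0.250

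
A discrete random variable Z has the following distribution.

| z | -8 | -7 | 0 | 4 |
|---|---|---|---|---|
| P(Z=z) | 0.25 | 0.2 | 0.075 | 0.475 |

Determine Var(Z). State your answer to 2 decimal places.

E[Z] = (-8)(0.25) + (-7)(0.2) + (0)(0.075) + (4)(0.475) = -1.5
E[Z²] = (-8)²(0.25) + (-7)²(0.2) + (0)²(0.075) + (4)²(0.475) = 33.4
Var(Z) = E[Z²] − (E[Z])² = 33.4 − (-1.5)² = 31.15

31.15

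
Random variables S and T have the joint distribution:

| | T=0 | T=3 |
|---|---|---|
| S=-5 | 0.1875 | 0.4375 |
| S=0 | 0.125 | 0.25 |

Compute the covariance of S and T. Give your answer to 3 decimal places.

-0.117

E[S] = -3.125,  E[T] = 2.0625
E[ST] = -6.5625
Cov(S,T) = E[ST] − E[S]E[T] = -6.5625 − (-3.125)(2.0625) = -0.1171875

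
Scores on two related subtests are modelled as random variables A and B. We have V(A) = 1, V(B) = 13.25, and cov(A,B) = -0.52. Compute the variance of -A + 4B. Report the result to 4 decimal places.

V(-A + 4B) = (-1)²·V(A) + (4)²·V(B) + 2·(-1)·(4)·cov(A,B)
= 1·1 + 16·13.25 + -8·-0.52 = 217.16

217.1600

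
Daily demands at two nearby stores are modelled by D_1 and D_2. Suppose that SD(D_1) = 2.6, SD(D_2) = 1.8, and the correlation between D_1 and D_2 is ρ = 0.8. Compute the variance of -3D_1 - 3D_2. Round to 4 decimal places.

V(D_1) = (2.6)² = 6.76;  V(D_2) = (1.8)² = 3.24
Cov(D_1,D_2) = ρ·SD(D_1)·SD(D_2) = 0.8·2.6·1.8 = 3.744
V(-3D_1 - 3D_2) = (-3)²·V(D_1) + (-3)²·V(D_2) + 2·(-3)·(-3)·Cov(D_1,D_2)
= 9·6.76 + 9·3.24 + 18·3.744 = 157.392

157.3920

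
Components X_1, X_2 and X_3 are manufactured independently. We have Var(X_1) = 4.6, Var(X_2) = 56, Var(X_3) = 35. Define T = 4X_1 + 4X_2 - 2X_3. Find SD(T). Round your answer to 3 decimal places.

33.311

By independence, Var(T) = (4)²Var(X_1) + (4)²Var(X_2) + (-2)²Var(X_3)
= (4)²·4.6 + (4)²·56 + (-2)²·35 = 1109.6
SD(T) = √1109.6 ≈ 33.311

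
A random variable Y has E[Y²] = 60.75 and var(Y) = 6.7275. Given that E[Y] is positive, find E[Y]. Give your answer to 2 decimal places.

7.35

(E[Y])² = E[Y²] − var(Y) = 60.75 − 6.7275 = 54.0225
E[Y] = √54.0225 = 7.35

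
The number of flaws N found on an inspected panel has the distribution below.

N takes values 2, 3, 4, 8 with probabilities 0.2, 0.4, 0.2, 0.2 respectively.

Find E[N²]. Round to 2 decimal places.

20.40

E[N²] = (2)²(0.2) + (3)²(0.4) + (4)²(0.2) + (8)²(0.2) = 20.4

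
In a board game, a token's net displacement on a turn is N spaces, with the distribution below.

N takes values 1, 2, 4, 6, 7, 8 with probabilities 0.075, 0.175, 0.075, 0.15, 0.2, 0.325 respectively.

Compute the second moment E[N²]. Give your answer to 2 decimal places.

37.98

E[N²] = (1)²(0.075) + (2)²(0.175) + (4)²(0.075) + (6)²(0.15) + (7)²(0.2) + (8)²(0.325) = 37.975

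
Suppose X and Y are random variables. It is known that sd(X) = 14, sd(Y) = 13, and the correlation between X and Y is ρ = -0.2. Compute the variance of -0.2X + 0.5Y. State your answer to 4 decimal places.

V(X) = (14)² = 196;  V(Y) = (13)² = 169
cov(X,Y) = ρ·sd(X)·sd(Y) = -0.2·14·13 = -36.4
V(-0.2X + 0.5Y) = (-0.2)²·V(X) + (0.5)²·V(Y) + 2·(-0.2)·(0.5)·cov(X,Y)
= 0.04·196 + 0.25·169 + -0.2·-36.4 = 57.37

57.3700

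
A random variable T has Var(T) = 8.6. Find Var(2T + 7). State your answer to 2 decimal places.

34.40

Var(2T + 7) = (2)²·Var(T) = 4·8.6 = 34.4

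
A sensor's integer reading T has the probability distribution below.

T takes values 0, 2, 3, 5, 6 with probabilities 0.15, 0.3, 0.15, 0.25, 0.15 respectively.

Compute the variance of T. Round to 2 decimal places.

3.96

E[T] = (0)(0.15) + (2)(0.3) + (3)(0.15) + (5)(0.25) + (6)(0.15) = 3.2
E[T²] = (0)²(0.15) + (2)²(0.3) + (3)²(0.15) + (5)²(0.25) + (6)²(0.15) = 14.2
var(T) = E[T²] − (E[T])² = 14.2 − (3.2)² = 3.96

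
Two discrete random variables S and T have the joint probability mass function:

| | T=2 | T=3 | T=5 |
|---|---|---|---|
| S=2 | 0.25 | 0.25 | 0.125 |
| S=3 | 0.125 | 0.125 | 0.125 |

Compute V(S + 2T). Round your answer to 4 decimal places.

E[S] = 2.375,  E[T] = 3.125,  E[ST] = 7.5
V(S) = 5.875 − (2.375)² = 0.234375;  V(T) = 11.125 − (3.125)² = 1.359375
cov(S,T) = 7.5 − (2.375)(3.125) = 0.078125
V(S + 2T) = (1)²·0.234375 + (2)²·1.359375 + 2·(1)·(2)·0.078125 = 5.984375

5.9844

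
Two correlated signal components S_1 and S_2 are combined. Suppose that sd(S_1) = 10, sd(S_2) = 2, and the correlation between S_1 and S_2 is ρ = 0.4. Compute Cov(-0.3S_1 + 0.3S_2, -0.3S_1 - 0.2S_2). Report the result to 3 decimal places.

8.520

var(S_1) = (10)² = 100;  var(S_2) = (2)² = 4
Cov(S_1,S_2) = ρ·sd(S_1)·sd(S_2) = 0.4·10·2 = 8
Cov(-0.3S_1 + 0.3S_2, -0.3S_1 - 0.2S_2) = (-0.3)(-0.3)var(S_1) + (0.3)(-0.2)var(S_2) + [(-0.3)(-0.2) + (0.3)(-0.3)]Cov(S_1,S_2)
= 0.09·100 + -0.06·4 + -0.03·8 = 8.52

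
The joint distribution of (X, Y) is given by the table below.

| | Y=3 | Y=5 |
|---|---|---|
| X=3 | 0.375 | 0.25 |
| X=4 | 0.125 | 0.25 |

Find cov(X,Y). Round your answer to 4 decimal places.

E[X] = 3.375,  E[Y] = 4
E[XY] = 13.625
cov(X,Y) = E[XY] − E[X]E[Y] = 13.625 − (3.375)(4) = 0.125

0.1250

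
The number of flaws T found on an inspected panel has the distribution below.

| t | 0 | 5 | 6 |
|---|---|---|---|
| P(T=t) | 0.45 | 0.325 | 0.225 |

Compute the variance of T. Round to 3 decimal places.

E[T] = (0)(0.45) + (5)(0.325) + (6)(0.225) = 2.975
E[T²] = (0)²(0.45) + (5)²(0.325) + (6)²(0.225) = 16.225
Var(T) = E[T²] − (E[T])² = 16.225 − (2.975)² = 7.374375

7.374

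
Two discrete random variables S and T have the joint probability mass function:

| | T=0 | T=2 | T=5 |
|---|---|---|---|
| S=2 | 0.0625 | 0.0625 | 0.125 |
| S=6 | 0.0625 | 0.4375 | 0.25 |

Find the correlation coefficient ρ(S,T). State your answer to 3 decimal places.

-0.041

E[S] = 5,  E[T] = 2.875
E[ST] = 14.25
cov(S,T) = E[ST] − E[S]E[T] = 14.25 − (5)(2.875) = -0.125
Var(S) = 3,  Var(T) = 3.109375
ρ = -0.125 / √(3·3.109375) ≈ -0.041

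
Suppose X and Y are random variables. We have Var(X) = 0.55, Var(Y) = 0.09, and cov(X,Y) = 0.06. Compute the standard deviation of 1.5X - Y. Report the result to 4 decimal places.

Var(1.5X - Y) = (1.5)²·Var(X) + (-1)²·Var(Y) + 2·(1.5)·(-1)·cov(X,Y)
= 2.25·0.55 + 1·0.09 + -3·0.06 = 1.1475
SD(1.5X - Y) = √1.1475 ≈ 1.0712

1.0712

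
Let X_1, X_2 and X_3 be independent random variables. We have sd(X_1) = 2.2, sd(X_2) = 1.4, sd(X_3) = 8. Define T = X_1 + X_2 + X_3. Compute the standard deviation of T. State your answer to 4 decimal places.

Var(X_1) = 4.84, Var(X_2) = 1.96, Var(X_3) = 64
By independence, Var(T) = (1)²Var(X_1) + (1)²Var(X_2) + (1)²Var(X_3)
= (1)²·4.84 + (1)²·1.96 + (1)²·64 = 70.8
sd(T) = √70.8 ≈ 8.4143

8.4143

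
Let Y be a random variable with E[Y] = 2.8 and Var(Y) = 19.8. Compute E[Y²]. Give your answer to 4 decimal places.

27.6400

E[Y²] = Var(Y) + (E[Y])² = 19.8 + (2.8)² = 27.64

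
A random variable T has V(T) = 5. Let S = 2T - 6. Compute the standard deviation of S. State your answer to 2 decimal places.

4.47

V(2T - 6) = (2)²·5 = 20
SD(S) = √20 ≈ 4.47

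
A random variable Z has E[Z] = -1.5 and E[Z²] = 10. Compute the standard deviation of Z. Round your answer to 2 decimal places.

2.78

V(Z) = 10 − (-1.5)² = 7.75
sd(Z) = √7.75 ≈ 2.78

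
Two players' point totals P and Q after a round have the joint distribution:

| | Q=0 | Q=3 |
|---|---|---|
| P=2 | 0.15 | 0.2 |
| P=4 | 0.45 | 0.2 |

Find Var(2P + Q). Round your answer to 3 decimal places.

4.360

E[P] = 3.3,  E[Q] = 1.2,  E[PQ] = 3.6
Var(P) = 11.8 − (3.3)² = 0.91;  Var(Q) = 3.6 − (1.2)² = 2.16
Cov(P,Q) = 3.6 − (3.3)(1.2) = -0.36
Var(2P + Q) = (2)²·0.91 + (1)²·2.16 + 2·(2)·(1)·-0.36 = 4.36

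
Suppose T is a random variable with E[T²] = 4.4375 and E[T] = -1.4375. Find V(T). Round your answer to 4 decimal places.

2.3711

V(T) = 4.4375 − (-1.4375)² = 2.37109375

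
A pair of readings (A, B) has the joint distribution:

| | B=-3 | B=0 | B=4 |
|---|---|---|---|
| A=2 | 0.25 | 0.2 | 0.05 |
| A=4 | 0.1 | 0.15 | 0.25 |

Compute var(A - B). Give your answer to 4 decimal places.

6.4275

E[A] = 3,  E[B] = 0.15,  E[AB] = 1.7
var(A) = 10 − (3)² = 1;  var(B) = 7.95 − (0.15)² = 7.9275
Cov(A,B) = 1.7 − (3)(0.15) = 1.25
var(A - B) = (1)²·1 + (-1)²·7.9275 + 2·(1)·(-1)·1.25 = 6.4275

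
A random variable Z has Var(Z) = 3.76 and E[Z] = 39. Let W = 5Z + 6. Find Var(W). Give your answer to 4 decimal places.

94.0000

Var(5Z + 6) = (5)²·Var(Z) = 25·3.76 = 94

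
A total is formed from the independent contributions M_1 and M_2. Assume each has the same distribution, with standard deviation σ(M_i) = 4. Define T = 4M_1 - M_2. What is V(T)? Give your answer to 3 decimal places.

V(M_i) = (4)² = 16
By independence, V(T) = (4)²V(M_1) + (-1)²V(M_2)
= (4)²·16 + (-1)²·16 = 272

272.000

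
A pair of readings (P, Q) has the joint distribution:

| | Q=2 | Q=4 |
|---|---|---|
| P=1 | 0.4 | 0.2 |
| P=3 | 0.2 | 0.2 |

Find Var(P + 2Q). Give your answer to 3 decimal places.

5.440

E[P] = 1.8,  E[Q] = 2.8,  E[PQ] = 5.2
Var(P) = 4.2 − (1.8)² = 0.96;  Var(Q) = 8.8 − (2.8)² = 0.96
Cov(P,Q) = 5.2 − (1.8)(2.8) = 0.16
Var(P + 2Q) = (1)²·0.96 + (2)²·0.96 + 2·(1)·(2)·0.16 = 5.44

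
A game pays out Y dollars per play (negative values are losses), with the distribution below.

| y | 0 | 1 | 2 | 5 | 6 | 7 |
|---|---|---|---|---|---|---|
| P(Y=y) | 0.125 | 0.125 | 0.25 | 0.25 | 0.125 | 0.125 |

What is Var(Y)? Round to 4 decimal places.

E[Y] = (0)(0.125) + (1)(0.125) + (2)(0.25) + (5)(0.25) + (6)(0.125) + (7)(0.125) = 3.5
E[Y²] = (0)²(0.125) + (1)²(0.125) + (2)²(0.25) + (5)²(0.25) + (6)²(0.125) + (7)²(0.125) = 18
Var(Y) = E[Y²] − (E[Y])² = 18 − (3.5)² = 5.75

5.7500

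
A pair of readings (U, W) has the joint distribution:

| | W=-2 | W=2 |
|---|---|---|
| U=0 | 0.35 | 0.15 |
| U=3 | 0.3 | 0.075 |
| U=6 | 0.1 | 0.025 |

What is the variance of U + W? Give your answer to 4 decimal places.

E[U] = 1.875,  E[W] = -1,  E[UW] = -2.25
Var(U) = 7.875 − (1.875)² = 4.359375;  Var(W) = 4 − (-1)² = 3
Cov(U,W) = -2.25 − (1.875)(-1) = -0.375
Var(U + W) = (1)²·4.359375 + (1)²·3 + 2·(1)·(1)·-0.375 = 6.609375

6.6094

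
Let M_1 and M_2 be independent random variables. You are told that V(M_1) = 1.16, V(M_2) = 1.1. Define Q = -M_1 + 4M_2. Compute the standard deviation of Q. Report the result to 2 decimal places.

4.33

By independence, V(Q) = (-1)²V(M_1) + (4)²V(M_2)
= (-1)²·1.16 + (4)²·1.1 = 18.76
SD(Q) = √18.76 ≈ 4.33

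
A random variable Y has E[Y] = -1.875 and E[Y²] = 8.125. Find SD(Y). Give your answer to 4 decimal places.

2.1469

V(Y) = 8.125 − (-1.875)² = 4.609375
SD(Y) = √4.609375 ≈ 2.1469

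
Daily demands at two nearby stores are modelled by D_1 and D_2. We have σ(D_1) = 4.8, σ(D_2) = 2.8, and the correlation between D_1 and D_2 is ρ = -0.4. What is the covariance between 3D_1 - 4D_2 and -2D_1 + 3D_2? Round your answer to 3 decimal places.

-323.712

V(D_1) = (4.8)² = 23.04;  V(D_2) = (2.8)² = 7.84
Cov(D_1,D_2) = ρ·σ(D_1)·σ(D_2) = -0.4·4.8·2.8 = -5.376
Cov(3D_1 - 4D_2, -2D_1 + 3D_2) = (3)(-2)V(D_1) + (-4)(3)V(D_2) + [(3)(3) + (-4)(-2)]Cov(D_1,D_2)
= -6·23.04 + -12·7.84 + 17·-5.376 = -323.712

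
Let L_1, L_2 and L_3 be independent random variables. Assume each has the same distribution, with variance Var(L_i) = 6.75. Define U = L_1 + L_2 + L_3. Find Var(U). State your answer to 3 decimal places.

20.250

By independence, Var(U) = (1)²Var(L_1) + (1)²Var(L_2) + (1)²Var(L_3)
= (1)²·6.75 + (1)²·6.75 + (1)²·6.75 = 20.25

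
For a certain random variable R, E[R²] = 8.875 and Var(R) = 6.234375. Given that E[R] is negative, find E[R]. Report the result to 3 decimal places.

-1.625

(E[R])² = E[R²] − Var(R) = 8.875 − 6.234375 = 2.640625
E[R] = −√2.640625 = -1.625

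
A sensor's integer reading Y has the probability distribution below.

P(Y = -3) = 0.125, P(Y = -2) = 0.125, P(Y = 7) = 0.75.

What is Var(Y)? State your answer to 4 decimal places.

16.9844

E[Y] = (-3)(0.125) + (-2)(0.125) + (7)(0.75) = 4.625
E[Y²] = (-3)²(0.125) + (-2)²(0.125) + (7)²(0.75) = 38.375
Var(Y) = E[Y²] − (E[Y])² = 38.375 − (4.625)² = 16.984375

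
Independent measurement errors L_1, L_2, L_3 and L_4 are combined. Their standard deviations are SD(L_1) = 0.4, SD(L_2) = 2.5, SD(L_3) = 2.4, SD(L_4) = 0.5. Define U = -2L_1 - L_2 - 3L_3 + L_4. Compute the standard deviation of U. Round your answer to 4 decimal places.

7.6798

Var(L_1) = 0.16, Var(L_2) = 6.25, Var(L_3) = 5.76, Var(L_4) = 0.25
By independence, Var(U) = (-2)²Var(L_1) + (-1)²Var(L_2) + (-3)²Var(L_3) + (1)²Var(L_4)
= (-2)²·0.16 + (-1)²·6.25 + (-3)²·5.76 + (1)²·0.25 = 58.98
SD(U) = √58.98 ≈ 7.6798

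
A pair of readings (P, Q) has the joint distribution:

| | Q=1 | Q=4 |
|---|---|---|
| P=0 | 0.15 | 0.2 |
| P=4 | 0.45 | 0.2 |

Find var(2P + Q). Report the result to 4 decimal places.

E[P] = 2.6,  E[Q] = 2.2,  E[PQ] = 5
var(P) = 10.4 − (2.6)² = 3.64;  var(Q) = 7 − (2.2)² = 2.16
cov(P,Q) = 5 − (2.6)(2.2) = -0.72
var(2P + Q) = (2)²·3.64 + (1)²·2.16 + 2·(2)·(1)·-0.72 = 13.84

13.8400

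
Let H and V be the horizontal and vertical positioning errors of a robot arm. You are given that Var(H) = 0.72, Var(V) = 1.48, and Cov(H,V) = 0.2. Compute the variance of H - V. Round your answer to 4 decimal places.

1.8000

Var(H - V) = (1)²·Var(H) + (-1)²·Var(V) + 2·(1)·(-1)·Cov(H,V)
= 1·0.72 + 1·1.48 + -2·0.2 = 1.8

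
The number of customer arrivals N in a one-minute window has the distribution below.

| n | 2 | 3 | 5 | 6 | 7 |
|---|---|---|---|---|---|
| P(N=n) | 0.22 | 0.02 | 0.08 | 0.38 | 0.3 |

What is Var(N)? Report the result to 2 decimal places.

E[N] = (2)(0.22) + (3)(0.02) + (5)(0.08) + (6)(0.38) + (7)(0.3) = 5.28
E[N²] = (2)²(0.22) + (3)²(0.02) + (5)²(0.08) + (6)²(0.38) + (7)²(0.3) = 31.44
Var(N) = E[N²] − (E[N])² = 31.44 − (5.28)² = 3.5616

3.56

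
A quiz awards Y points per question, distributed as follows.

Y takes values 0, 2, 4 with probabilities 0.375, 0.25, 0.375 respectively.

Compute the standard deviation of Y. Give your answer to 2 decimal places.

E[Y] = (0)(0.375) + (2)(0.25) + (4)(0.375) = 2
E[Y²] = (0)²(0.375) + (2)²(0.25) + (4)²(0.375) = 7
Var(Y) = E[Y²] − (E[Y])² = 7 − (2)² = 3
SD(Y) = √3 ≈ 1.73

1.73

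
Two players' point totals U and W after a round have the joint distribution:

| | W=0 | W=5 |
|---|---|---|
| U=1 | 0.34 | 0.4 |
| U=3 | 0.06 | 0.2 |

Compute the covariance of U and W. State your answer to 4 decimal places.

0.4400

E[U] = 1.52,  E[W] = 3
E[UW] = 5
cov(U,W) = E[UW] − E[U]E[W] = 5 − (1.52)(3) = 0.44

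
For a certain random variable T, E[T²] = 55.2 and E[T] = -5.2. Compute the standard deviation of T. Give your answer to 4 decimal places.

5.3066

V(T) = 55.2 − (-5.2)² = 28.16
SD(T) = √28.16 ≈ 5.3066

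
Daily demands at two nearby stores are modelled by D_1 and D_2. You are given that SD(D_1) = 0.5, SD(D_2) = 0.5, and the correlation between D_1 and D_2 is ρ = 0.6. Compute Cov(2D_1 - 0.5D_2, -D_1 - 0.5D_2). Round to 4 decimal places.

-0.5125

V(D_1) = (0.5)² = 0.25;  V(D_2) = (0.5)² = 0.25
Cov(D_1,D_2) = ρ·SD(D_1)·SD(D_2) = 0.6·0.5·0.5 = 0.15
Cov(2D_1 - 0.5D_2, -D_1 - 0.5D_2) = (2)(-1)V(D_1) + (-0.5)(-0.5)V(D_2) + [(2)(-0.5) + (-0.5)(-1)]Cov(D_1,D_2)
= -2·0.25 + 0.25·0.25 + -0.5·0.15 = -0.5125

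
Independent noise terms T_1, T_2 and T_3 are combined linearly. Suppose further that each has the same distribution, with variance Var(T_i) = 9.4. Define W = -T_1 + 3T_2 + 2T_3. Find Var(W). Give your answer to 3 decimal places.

By independence, Var(W) = (-1)²Var(T_1) + (3)²Var(T_2) + (2)²Var(T_3)
= (-1)²·9.4 + (3)²·9.4 + (2)²·9.4 = 131.6

131.600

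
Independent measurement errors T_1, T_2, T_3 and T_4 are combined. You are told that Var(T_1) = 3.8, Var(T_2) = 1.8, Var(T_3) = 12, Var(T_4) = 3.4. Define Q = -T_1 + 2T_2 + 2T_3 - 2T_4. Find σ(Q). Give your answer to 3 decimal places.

8.521

By independence, Var(Q) = (-1)²Var(T_1) + (2)²Var(T_2) + (2)²Var(T_3) + (-2)²Var(T_4)
= (-1)²·3.8 + (2)²·1.8 + (2)²·12 + (-2)²·3.4 = 72.6
σ(Q) = √72.6 ≈ 8.521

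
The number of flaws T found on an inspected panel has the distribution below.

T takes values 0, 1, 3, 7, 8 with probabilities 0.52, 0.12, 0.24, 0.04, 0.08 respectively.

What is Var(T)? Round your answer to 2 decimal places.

E[T] = (0)(0.52) + (1)(0.12) + (3)(0.24) + (7)(0.04) + (8)(0.08) = 1.76
E[T²] = (0)²(0.52) + (1)²(0.12) + (3)²(0.24) + (7)²(0.04) + (8)²(0.08) = 9.36
Var(T) = E[T²] − (E[T])² = 9.36 − (1.76)² = 6.2624

6.26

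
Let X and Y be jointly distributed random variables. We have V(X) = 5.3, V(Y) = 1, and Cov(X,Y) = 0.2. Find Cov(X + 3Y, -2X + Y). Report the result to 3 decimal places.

-8.600

Cov(X + 3Y, -2X + Y) = (1)(-2)V(X) + (3)(1)V(Y) + [(1)(1) + (3)(-2)]Cov(X,Y)
= -2·5.3 + 3·1 + -5·0.2 = -8.6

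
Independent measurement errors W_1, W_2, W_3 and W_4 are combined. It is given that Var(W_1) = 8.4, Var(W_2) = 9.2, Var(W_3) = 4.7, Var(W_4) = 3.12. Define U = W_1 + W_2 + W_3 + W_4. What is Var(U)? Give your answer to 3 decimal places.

By independence, Var(U) = (1)²Var(W_1) + (1)²Var(W_2) + (1)²Var(W_3) + (1)²Var(W_4)
= (1)²·8.4 + (1)²·9.2 + (1)²·4.7 + (1)²·3.12 = 25.42

25.420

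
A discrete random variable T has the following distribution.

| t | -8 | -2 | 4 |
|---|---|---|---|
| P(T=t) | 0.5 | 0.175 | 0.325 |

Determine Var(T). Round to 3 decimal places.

E[T] = (-8)(0.5) + (-2)(0.175) + (4)(0.325) = -3.05
E[T²] = (-8)²(0.5) + (-2)²(0.175) + (4)²(0.325) = 37.9
Var(T) = E[T²] − (E[T])² = 37.9 − (-3.05)² = 28.5975

28.598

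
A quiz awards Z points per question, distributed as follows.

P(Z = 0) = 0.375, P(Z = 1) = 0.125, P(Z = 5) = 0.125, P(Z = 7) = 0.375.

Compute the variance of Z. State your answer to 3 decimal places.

10.234

E[Z] = (0)(0.375) + (1)(0.125) + (5)(0.125) + (7)(0.375) = 3.375
E[Z²] = (0)²(0.375) + (1)²(0.125) + (5)²(0.125) + (7)²(0.375) = 21.625
Var(Z) = E[Z²] − (E[Z])² = 21.625 − (3.375)² = 10.234375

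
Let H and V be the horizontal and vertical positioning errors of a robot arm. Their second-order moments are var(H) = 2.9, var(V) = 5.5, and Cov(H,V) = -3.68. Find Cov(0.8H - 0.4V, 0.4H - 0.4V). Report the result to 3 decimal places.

Cov(0.8H - 0.4V, 0.4H - 0.4V) = (0.8)(0.4)var(H) + (-0.4)(-0.4)var(V) + [(0.8)(-0.4) + (-0.4)(0.4)]Cov(H,V)
= 0.32·2.9 + 0.16·5.5 + -0.48·-3.68 = 3.5744

3.574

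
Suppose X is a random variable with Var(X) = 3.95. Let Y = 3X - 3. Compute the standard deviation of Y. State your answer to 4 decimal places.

5.9624

Var(3X - 3) = (3)²·3.95 = 35.55
SD(Y) = √35.55 ≈ 5.9624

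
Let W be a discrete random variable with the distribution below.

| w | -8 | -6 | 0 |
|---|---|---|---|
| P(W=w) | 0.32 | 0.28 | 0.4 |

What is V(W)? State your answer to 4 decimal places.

E[W] = (-8)(0.32) + (-6)(0.28) + (0)(0.4) = -4.24
E[W²] = (-8)²(0.32) + (-6)²(0.28) + (0)²(0.4) = 30.56
V(W) = E[W²] − (E[W])² = 30.56 − (-4.24)² = 12.5824

12.5824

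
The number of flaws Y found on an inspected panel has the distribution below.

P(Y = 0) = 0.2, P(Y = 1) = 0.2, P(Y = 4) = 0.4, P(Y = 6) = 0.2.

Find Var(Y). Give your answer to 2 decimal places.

4.80

E[Y] = (0)(0.2) + (1)(0.2) + (4)(0.4) + (6)(0.2) = 3
E[Y²] = (0)²(0.2) + (1)²(0.2) + (4)²(0.4) + (6)²(0.2) = 13.8
Var(Y) = E[Y²] − (E[Y])² = 13.8 − (3)² = 4.8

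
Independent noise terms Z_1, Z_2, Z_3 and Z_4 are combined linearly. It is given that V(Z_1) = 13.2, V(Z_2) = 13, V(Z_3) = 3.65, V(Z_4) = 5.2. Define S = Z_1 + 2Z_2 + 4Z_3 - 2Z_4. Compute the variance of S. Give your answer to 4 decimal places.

By independence, V(S) = (1)²V(Z_1) + (2)²V(Z_2) + (4)²V(Z_3) + (-2)²V(Z_4)
= (1)²·13.2 + (2)²·13 + (4)²·3.65 + (-2)²·5.2 = 144.4

144.4000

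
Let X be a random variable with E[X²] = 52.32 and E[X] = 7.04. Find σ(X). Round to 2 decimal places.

Var(X) = 52.32 − (7.04)² = 2.7584
σ(X) = √2.7584 ≈ 1.66

1.66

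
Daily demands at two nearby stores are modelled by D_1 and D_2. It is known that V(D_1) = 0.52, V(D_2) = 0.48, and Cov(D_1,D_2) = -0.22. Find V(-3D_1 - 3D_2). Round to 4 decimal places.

V(-3D_1 - 3D_2) = (-3)²·V(D_1) + (-3)²·V(D_2) + 2·(-3)·(-3)·Cov(D_1,D_2)
= 9·0.52 + 9·0.48 + 18·-0.22 = 5.04

5.0400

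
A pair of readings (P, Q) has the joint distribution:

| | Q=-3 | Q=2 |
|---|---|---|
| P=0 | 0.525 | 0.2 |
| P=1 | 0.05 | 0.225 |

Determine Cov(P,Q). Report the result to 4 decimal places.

E[P] = 0.275,  E[Q] = -0.875
E[PQ] = 0.3
Cov(P,Q) = E[PQ] − E[P]E[Q] = 0.3 − (0.275)(-0.875) = 0.540625

0.5406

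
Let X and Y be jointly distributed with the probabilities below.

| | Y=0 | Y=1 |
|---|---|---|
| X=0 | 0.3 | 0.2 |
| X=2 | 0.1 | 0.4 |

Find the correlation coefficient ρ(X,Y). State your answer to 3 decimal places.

0.408

E[X] = 1,  E[Y] = 0.6
E[XY] = 0.8
cov(X,Y) = E[XY] − E[X]E[Y] = 0.8 − (1)(0.6) = 0.2
var(X) = 1,  var(Y) = 0.24
ρ = 0.2 / √(1·0.24) ≈ 0.408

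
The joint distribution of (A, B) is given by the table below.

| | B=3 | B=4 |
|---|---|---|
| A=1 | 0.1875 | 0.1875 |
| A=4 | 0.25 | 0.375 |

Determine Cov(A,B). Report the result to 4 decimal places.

E[A] = 2.875,  E[B] = 3.5625
E[AB] = 10.3125
Cov(A,B) = E[AB] − E[A]E[B] = 10.3125 − (2.875)(3.5625) = 0.0703125

0.0703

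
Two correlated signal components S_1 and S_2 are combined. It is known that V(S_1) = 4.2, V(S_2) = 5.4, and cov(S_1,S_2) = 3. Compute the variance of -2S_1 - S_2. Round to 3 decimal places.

V(-2S_1 - S_2) = (-2)²·V(S_1) + (-1)²·V(S_2) + 2·(-2)·(-1)·cov(S_1,S_2)
= 4·4.2 + 1·5.4 + 4·3 = 34.2

34.200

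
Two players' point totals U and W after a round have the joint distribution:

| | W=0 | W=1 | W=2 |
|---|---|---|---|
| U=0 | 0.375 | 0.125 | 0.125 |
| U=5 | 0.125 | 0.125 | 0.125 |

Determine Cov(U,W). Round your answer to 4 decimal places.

E[U] = 1.875,  E[W] = 0.75
E[UW] = 1.875
Cov(U,W) = E[UW] − E[U]E[W] = 1.875 − (1.875)(0.75) = 0.46875

0.4688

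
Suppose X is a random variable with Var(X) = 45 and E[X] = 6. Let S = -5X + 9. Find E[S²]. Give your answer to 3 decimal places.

1566.000

E[-5X + 9] = -5·6 + 9 = -21
Var(-5X + 9) = (-5)²·45 = 1125
E[S²] = Var(S) + (E[S])² = 1125 + (-21)² = 1566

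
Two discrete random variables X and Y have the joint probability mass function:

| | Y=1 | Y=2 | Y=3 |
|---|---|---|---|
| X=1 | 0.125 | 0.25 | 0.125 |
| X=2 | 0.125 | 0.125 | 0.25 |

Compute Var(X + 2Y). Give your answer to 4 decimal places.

2.9375

E[X] = 1.5,  E[Y] = 2.125,  E[XY] = 3.25
Var(X) = 2.5 − (1.5)² = 0.25;  Var(Y) = 5.125 − (2.125)² = 0.609375
cov(X,Y) = 3.25 − (1.5)(2.125) = 0.0625
Var(X + 2Y) = (1)²·0.25 + (2)²·0.609375 + 2·(1)·(2)·0.0625 = 2.9375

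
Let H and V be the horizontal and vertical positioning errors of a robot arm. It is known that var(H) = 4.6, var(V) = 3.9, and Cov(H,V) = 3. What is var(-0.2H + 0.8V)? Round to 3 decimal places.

var(-0.2H + 0.8V) = (-0.2)²·var(H) + (0.8)²·var(V) + 2·(-0.2)·(0.8)·Cov(H,V)
= 0.04·4.6 + 0.64·3.9 + -0.32·3 = 1.72

1.720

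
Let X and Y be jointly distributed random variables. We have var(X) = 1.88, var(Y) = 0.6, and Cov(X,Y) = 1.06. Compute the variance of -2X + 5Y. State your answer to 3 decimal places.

var(-2X + 5Y) = (-2)²·var(X) + (5)²·var(Y) + 2·(-2)·(5)·Cov(X,Y)
= 4·1.88 + 25·0.6 + -20·1.06 = 1.32

1.320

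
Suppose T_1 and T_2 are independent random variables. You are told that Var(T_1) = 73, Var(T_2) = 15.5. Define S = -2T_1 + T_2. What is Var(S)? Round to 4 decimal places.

By independence, Var(S) = (-2)²Var(T_1) + (1)²Var(T_2)
= (-2)²·73 + (1)²·15.5 = 307.5

307.5000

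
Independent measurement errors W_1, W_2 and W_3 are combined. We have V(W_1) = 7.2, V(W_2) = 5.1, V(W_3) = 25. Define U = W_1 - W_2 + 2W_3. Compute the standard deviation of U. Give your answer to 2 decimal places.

10.60

By independence, V(U) = (1)²V(W_1) + (-1)²V(W_2) + (2)²V(W_3)
= (1)²·7.2 + (-1)²·5.1 + (2)²·25 = 112.3
SD(U) = √112.3 ≈ 10.60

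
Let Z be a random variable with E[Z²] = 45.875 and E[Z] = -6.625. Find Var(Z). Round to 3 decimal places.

1.984

Var(Z) = 45.875 − (-6.625)² = 1.984375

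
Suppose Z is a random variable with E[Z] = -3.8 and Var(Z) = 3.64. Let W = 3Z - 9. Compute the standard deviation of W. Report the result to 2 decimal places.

Var(3Z - 9) = (3)²·3.64 = 32.76
σ(W) = √32.76 ≈ 5.72

5.72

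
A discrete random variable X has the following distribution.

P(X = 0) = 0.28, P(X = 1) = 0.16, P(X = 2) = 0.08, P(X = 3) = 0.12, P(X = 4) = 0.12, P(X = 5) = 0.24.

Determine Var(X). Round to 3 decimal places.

E[X] = (0)(0.28) + (1)(0.16) + (2)(0.08) + (3)(0.12) + (4)(0.12) + (5)(0.24) = 2.36
E[X²] = (0)²(0.28) + (1)²(0.16) + (2)²(0.08) + (3)²(0.12) + (4)²(0.12) + (5)²(0.24) = 9.48
Var(X) = E[X²] − (E[X])² = 9.48 − (2.36)² = 3.9104

3.910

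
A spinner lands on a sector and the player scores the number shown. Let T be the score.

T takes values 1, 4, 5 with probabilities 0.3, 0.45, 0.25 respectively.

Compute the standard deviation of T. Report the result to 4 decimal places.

E[T] = (1)(0.3) + (4)(0.45) + (5)(0.25) = 3.35
E[T²] = (1)²(0.3) + (4)²(0.45) + (5)²(0.25) = 13.75
Var(T) = E[T²] − (E[T])² = 13.75 − (3.35)² = 2.5275
SD(T) = √2.5275 ≈ 1.5898

1.5898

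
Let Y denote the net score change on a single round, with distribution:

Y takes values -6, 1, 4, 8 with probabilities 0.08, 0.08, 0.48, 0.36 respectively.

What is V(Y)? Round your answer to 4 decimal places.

E[Y] = (-6)(0.08) + (1)(0.08) + (4)(0.48) + (8)(0.36) = 4.4
E[Y²] = (-6)²(0.08) + (1)²(0.08) + (4)²(0.48) + (8)²(0.36) = 33.68
V(Y) = E[Y²] − (E[Y])² = 33.68 − (4.4)² = 14.32

14.3200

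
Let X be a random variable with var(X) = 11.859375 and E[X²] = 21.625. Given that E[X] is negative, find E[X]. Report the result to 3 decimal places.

-3.125

(E[X])² = E[X²] − var(X) = 21.625 − 11.859375 = 9.765625
E[X] = −√9.765625 = -3.125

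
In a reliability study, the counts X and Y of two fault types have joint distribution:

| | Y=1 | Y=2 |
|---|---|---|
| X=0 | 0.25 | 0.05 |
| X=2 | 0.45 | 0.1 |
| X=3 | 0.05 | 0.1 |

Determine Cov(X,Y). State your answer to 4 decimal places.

E[X] = 1.55,  E[Y] = 1.25
E[XY] = 2.05
Cov(X,Y) = E[XY] − E[X]E[Y] = 2.05 − (1.55)(1.25) = 0.1125

0.1125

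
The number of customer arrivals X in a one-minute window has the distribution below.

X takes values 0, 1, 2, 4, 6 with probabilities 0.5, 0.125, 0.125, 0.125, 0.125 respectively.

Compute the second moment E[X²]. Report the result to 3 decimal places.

7.125

E[X²] = (0)²(0.5) + (1)²(0.125) + (2)²(0.125) + (4)²(0.125) + (6)²(0.125) = 7.125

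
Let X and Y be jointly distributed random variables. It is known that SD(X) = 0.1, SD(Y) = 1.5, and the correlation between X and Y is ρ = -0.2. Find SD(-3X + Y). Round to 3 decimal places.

1.587

var(X) = (0.1)² = 0.01;  var(Y) = (1.5)² = 2.25
Cov(X,Y) = ρ·SD(X)·SD(Y) = -0.2·0.1·1.5 = -0.03
var(-3X + Y) = (-3)²·var(X) + (1)²·var(Y) + 2·(-3)·(1)·Cov(X,Y)
= 9·0.01 + 1·2.25 + -6·-0.03 = 2.52
SD(-3X + Y) = √2.52 ≈ 1.587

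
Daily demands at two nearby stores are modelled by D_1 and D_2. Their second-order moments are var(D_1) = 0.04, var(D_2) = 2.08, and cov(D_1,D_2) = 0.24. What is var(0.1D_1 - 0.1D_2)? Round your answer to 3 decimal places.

var(0.1D_1 - 0.1D_2) = (0.1)²·var(D_1) + (-0.1)²·var(D_2) + 2·(0.1)·(-0.1)·cov(D_1,D_2)
= 0.01·0.04 + 0.01·2.08 + -0.02·0.24 = 0.0164

0.016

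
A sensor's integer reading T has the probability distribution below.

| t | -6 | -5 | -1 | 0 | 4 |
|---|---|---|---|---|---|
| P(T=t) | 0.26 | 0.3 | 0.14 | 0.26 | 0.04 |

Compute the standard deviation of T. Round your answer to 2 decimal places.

2.90

E[T] = (-6)(0.26) + (-5)(0.3) + (-1)(0.14) + (0)(0.26) + (4)(0.04) = -3.04
E[T²] = (-6)²(0.26) + (-5)²(0.3) + (-1)²(0.14) + (0)²(0.26) + (4)²(0.04) = 17.64
Var(T) = E[T²] − (E[T])² = 17.64 − (-3.04)² = 8.3984
sd(T) = √8.3984 ≈ 2.90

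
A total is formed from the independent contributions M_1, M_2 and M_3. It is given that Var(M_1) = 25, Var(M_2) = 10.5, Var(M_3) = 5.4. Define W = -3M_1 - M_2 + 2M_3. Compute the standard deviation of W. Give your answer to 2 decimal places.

By independence, Var(W) = (-3)²Var(M_1) + (-1)²Var(M_2) + (2)²Var(M_3)
= (-3)²·25 + (-1)²·10.5 + (2)²·5.4 = 257.1
SD(W) = √257.1 ≈ 16.03

16.03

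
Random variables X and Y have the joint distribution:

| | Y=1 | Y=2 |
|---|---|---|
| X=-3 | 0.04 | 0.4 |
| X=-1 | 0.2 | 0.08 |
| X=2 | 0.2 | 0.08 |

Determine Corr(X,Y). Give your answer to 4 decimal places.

-0.5236

E[X] = -1.04,  E[Y] = 1.56
E[XY] = -2.16
cov(X,Y) = E[XY] − E[X]E[Y] = -2.16 − (-1.04)(1.56) = -0.5376
var(X) = 4.2784,  var(Y) = 0.2464
ρ = -0.5376 / √(4.2784·0.2464) ≈ -0.5236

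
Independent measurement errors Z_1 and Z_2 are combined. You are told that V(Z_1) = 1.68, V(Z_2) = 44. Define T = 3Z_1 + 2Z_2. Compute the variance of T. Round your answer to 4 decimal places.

By independence, V(T) = (3)²V(Z_1) + (2)²V(Z_2)
= (3)²·1.68 + (2)²·44 = 191.12

191.1200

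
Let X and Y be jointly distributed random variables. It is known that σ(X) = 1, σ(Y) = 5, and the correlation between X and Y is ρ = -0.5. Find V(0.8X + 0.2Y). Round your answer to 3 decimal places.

0.840

V(X) = (1)² = 1;  V(Y) = (5)² = 25
Cov(X,Y) = ρ·σ(X)·σ(Y) = -0.5·1·5 = -2.5
V(0.8X + 0.2Y) = (0.8)²·V(X) + (0.2)²·V(Y) + 2·(0.8)·(0.2)·Cov(X,Y)
= 0.64·1 + 0.04·25 + 0.32·-2.5 = 0.84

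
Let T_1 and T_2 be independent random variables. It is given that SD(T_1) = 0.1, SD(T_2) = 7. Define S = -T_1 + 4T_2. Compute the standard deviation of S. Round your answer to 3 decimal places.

Var(T_1) = 0.01, Var(T_2) = 49
By independence, Var(S) = (-1)²Var(T_1) + (4)²Var(T_2)
= (-1)²·0.01 + (4)²·49 = 784.01
SD(S) = √784.01 ≈ 28.000

28.000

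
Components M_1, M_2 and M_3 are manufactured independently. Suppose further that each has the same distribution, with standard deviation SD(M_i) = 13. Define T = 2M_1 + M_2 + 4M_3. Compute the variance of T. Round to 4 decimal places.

3549.0000

Var(M_i) = (13)² = 169
By independence, Var(T) = (2)²Var(M_1) + (1)²Var(M_2) + (4)²Var(M_3)
= (2)²·169 + (1)²·169 + (4)²·169 = 3549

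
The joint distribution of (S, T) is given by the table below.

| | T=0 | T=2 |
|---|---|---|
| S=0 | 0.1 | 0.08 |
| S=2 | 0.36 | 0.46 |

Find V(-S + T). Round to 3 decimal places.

1.446

E[S] = 1.64,  E[T] = 1.08,  E[ST] = 1.84
V(S) = 3.28 − (1.64)² = 0.5904;  V(T) = 2.16 − (1.08)² = 0.9936
cov(S,T) = 1.84 − (1.64)(1.08) = 0.0688
V(-S + T) = (-1)²·0.5904 + (1)²·0.9936 + 2·(-1)·(1)·0.0688 = 1.4464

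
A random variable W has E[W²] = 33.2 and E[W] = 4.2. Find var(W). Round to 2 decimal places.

var(W) = 33.2 − (4.2)² = 15.56

15.56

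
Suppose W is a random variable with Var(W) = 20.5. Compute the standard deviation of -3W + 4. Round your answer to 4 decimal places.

13.5831

Var(-3W + 4) = (-3)²·20.5 = 184.5
SD(-3W + 4) = √184.5 ≈ 13.5831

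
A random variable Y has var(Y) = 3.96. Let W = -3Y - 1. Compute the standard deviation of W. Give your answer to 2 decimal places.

5.97

var(-3Y - 1) = (-3)²·3.96 = 35.64
sd(W) = √35.64 ≈ 5.97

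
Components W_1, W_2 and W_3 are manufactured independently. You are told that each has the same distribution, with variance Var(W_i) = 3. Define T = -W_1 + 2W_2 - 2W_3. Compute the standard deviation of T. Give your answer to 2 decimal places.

5.20

By independence, Var(T) = (-1)²Var(W_1) + (2)²Var(W_2) + (-2)²Var(W_3)
= (-1)²·3 + (2)²·3 + (-2)²·3 = 27
SD(T) = √27 ≈ 5.20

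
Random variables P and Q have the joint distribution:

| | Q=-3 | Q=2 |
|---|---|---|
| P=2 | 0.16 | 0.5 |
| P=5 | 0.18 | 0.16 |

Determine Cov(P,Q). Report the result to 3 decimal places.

-0.966

E[P] = 3.02,  E[Q] = 0.3
E[PQ] = -0.06
Cov(P,Q) = E[PQ] − E[P]E[Q] = -0.06 − (3.02)(0.3) = -0.966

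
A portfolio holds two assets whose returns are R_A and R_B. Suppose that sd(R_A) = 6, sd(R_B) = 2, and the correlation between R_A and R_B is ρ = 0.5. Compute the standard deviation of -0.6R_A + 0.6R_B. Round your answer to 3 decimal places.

3.175

Var(R_A) = (6)² = 36;  Var(R_B) = (2)² = 4
cov(R_A,R_B) = ρ·sd(R_A)·sd(R_B) = 0.5·6·2 = 6
Var(-0.6R_A + 0.6R_B) = (-0.6)²·Var(R_A) + (0.6)²·Var(R_B) + 2·(-0.6)·(0.6)·cov(R_A,R_B)
= 0.36·36 + 0.36·4 + -0.72·6 = 10.08
sd(-0.6R_A + 0.6R_B) = √10.08 ≈ 3.175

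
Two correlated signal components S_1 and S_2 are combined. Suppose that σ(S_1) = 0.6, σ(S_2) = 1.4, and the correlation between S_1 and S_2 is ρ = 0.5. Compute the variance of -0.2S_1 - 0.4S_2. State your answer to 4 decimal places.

0.3952

V(S_1) = (0.6)² = 0.36;  V(S_2) = (1.4)² = 1.96
cov(S_1,S_2) = ρ·σ(S_1)·σ(S_2) = 0.5·0.6·1.4 = 0.42
V(-0.2S_1 - 0.4S_2) = (-0.2)²·V(S_1) + (-0.4)²·V(S_2) + 2·(-0.2)·(-0.4)·cov(S_1,S_2)
= 0.04·0.36 + 0.16·1.96 + 0.16·0.42 = 0.3952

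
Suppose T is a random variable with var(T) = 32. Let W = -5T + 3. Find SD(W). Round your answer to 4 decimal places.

28.2843

var(-5T + 3) = (-5)²·32 = 800
SD(W) = √800 ≈ 28.2843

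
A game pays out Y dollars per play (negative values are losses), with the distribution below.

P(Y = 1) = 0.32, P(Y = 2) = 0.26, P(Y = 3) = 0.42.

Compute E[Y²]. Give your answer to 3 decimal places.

5.140

E[Y²] = (1)²(0.32) + (2)²(0.26) + (3)²(0.42) = 5.14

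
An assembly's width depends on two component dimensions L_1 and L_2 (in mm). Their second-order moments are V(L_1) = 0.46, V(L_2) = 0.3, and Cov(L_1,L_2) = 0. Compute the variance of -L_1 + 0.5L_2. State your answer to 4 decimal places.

0.5350

V(-L_1 + 0.5L_2) = (-1)²·V(L_1) + (0.5)²·V(L_2) + 2·(-1)·(0.5)·Cov(L_1,L_2)
= 1·0.46 + 0.25·0.3 + -1·0 = 0.535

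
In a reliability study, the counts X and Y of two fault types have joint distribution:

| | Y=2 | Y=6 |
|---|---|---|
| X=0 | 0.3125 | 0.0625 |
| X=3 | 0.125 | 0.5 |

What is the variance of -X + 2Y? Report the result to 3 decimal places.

E[X] = 1.875,  E[Y] = 4.25,  E[XY] = 9.75
var(X) = 5.625 − (1.875)² = 2.109375;  var(Y) = 22 − (4.25)² = 3.9375
Cov(X,Y) = 9.75 − (1.875)(4.25) = 1.78125
var(-X + 2Y) = (-1)²·2.109375 + (2)²·3.9375 + 2·(-1)·(2)·1.78125 = 10.734375

10.734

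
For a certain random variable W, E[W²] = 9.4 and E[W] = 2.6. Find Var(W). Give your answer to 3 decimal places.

2.640

Var(W) = 9.4 − (2.6)² = 2.64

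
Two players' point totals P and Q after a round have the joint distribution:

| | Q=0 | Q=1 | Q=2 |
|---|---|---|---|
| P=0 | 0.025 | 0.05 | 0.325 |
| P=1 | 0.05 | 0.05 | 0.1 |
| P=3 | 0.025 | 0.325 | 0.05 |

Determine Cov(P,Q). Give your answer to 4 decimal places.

E[P] = 1.4,  E[Q] = 1.375
E[PQ] = 1.525
Cov(P,Q) = E[PQ] − E[P]E[Q] = 1.525 − (1.4)(1.375) = -0.4

-0.4000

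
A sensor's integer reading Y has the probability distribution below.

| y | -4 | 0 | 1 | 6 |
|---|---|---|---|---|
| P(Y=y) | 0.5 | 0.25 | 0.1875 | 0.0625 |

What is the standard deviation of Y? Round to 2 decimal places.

E[Y] = (-4)(0.5) + (0)(0.25) + (1)(0.1875) + (6)(0.0625) = -1.4375
E[Y²] = (-4)²(0.5) + (0)²(0.25) + (1)²(0.1875) + (6)²(0.0625) = 10.4375
Var(Y) = E[Y²] − (E[Y])² = 10.4375 − (-1.4375)² = 8.37109375
SD(Y) = √8.37109375 ≈ 2.89

2.89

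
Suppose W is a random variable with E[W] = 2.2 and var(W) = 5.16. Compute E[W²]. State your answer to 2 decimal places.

10.00

E[W²] = var(W) + (E[W])² = 5.16 + (2.2)² = 10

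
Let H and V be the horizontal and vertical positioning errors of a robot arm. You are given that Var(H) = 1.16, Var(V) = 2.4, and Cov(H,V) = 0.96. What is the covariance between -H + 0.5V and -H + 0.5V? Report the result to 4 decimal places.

Cov(-H + 0.5V, -H + 0.5V) = (-1)(-1)Var(H) + (0.5)(0.5)Var(V) + [(-1)(0.5) + (0.5)(-1)]Cov(H,V)
= 1·1.16 + 0.25·2.4 + -1·0.96 = 0.8

0.8000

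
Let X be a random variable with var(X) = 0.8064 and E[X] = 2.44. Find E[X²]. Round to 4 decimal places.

E[X²] = var(X) + (E[X])² = 0.8064 + (2.44)² = 6.76

6.7600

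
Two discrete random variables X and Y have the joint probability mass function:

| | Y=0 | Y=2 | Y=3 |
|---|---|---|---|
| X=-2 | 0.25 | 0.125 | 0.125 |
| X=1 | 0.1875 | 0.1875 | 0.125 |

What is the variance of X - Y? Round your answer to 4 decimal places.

E[X] = -0.5,  E[Y] = 1.375,  E[XY] = -0.5
var(X) = 2.5 − (-0.5)² = 2.25;  var(Y) = 3.5 − (1.375)² = 1.609375
Cov(X,Y) = -0.5 − (-0.5)(1.375) = 0.1875
var(X - Y) = (1)²·2.25 + (-1)²·1.609375 + 2·(1)·(-1)·0.1875 = 3.484375

3.4844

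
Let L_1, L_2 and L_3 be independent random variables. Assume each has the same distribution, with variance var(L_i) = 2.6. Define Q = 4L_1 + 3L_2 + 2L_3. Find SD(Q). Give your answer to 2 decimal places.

By independence, var(Q) = (4)²var(L_1) + (3)²var(L_2) + (2)²var(L_3)
= (4)²·2.6 + (3)²·2.6 + (2)²·2.6 = 75.4
SD(Q) = √75.4 ≈ 8.68

8.68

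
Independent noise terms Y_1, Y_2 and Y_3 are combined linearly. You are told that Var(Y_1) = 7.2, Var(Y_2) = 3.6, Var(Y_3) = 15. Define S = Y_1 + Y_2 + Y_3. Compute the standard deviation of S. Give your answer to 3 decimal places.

By independence, Var(S) = (1)²Var(Y_1) + (1)²Var(Y_2) + (1)²Var(Y_3)
= (1)²·7.2 + (1)²·3.6 + (1)²·15 = 25.8
SD(S) = √25.8 ≈ 5.079

5.079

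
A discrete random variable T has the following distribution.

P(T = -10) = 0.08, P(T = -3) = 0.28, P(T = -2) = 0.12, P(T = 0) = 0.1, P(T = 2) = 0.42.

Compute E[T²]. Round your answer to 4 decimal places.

E[T²] = (-10)²(0.08) + (-3)²(0.28) + (-2)²(0.12) + (0)²(0.1) + (2)²(0.42) = 12.68

12.6800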